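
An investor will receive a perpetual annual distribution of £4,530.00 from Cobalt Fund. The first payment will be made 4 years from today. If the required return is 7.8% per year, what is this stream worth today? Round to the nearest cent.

Value at end of year 3: C / r = £4,530.00 / 0.078 = £58,076.9231
Discount to today: PV = £58,076.9231 / (1 + 0.078)^3 = £58,076.9231 / 1.252727 = £46,360.42

£46360.42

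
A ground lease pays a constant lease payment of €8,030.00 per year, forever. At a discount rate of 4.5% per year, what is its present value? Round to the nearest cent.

Level perpetuity: PV = C / r = €8,030.00 / 0.045 = €178,444.44

€178444.44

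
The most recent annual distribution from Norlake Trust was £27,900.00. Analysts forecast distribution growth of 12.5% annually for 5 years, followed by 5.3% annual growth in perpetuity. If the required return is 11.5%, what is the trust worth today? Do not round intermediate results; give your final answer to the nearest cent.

£638782.01

D_1 = 31387.50000
D_2 = 35310.93750
D_3 = 39724.80469
D_4 = 44690.40527
D_5 = 50276.70593
Terminal value at year 5: TV = D_5×(1+g_2)/(r−g_2) = 52941.37135/0.062 = 853893.08624
P_0 = D_1/(1+r)^1 + D_2/(1+r)^2 + D_3/(1+r)^3 + D_4/(1+r)^4 + D_5/(1+r)^5 + TV/(1+r)^5
    = 28150.22422 + 28402.69259 + 28657.42526 + 28914.44253 + 29173.76488 + 495483.45844 = 638782.00792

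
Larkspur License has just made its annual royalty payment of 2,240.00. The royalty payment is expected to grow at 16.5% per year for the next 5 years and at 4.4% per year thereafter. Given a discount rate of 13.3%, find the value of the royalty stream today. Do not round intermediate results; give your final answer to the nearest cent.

D_1 = 2609.60000
D_2 = 3040.18400
D_3 = 3541.81436
D_4 = 4126.21373
D_5 = 4807.03899
Terminal value at year 5: TV = D_5×(1+g_2)/(r−g_2) = 5018.54871/0.089 = 56388.18776
P_0 = D_1/(1+r)^1 + D_2/(1+r)^2 + D_3/(1+r)^3 + D_4/(1+r)^4 + D_5/(1+r)^5 + TV/(1+r)^5
    = 2303.26567 + 2368.31818 + 2435.20802 + 2503.98706 + 2574.70867 + 30202.20060 = 42387.68820

42387.69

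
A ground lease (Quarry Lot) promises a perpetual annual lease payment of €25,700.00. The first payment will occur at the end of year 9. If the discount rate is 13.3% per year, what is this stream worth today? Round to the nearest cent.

Value at end of year 8: C / r = €25,700.00 / 0.133 = €193,233.0827
Discount to today: PV = €193,233.0827 / (1 + 0.133)^8 = €193,233.0827 / 2.715434 = €71,161.03

€71161.03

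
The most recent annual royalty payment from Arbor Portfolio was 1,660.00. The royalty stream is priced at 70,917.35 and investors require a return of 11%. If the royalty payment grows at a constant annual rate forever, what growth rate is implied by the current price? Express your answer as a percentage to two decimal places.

P = D₀(1+g)/(r−g) ⇒ P(r−g) = D₀(1+g) ⇒ g(P+D₀) = P·r − D₀
g = (P·r − D₀)/(P + D₀) = (70,917.35×0.11 − 1,660.00) / (70,917.35 + 1,660.00) = 0.084612

8.46%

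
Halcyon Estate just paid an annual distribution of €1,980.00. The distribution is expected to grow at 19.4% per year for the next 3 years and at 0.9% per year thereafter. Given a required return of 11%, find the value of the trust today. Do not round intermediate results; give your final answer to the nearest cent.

€31504.73

D_1 = 2364.12000
D_2 = 2822.75928
D_3 = 3370.37458
Terminal value at year 3: TV = D_3×(1+g_2)/(r−g_2) = 3400.70795/0.101 = 33670.37576
P_0 = D_1/(1+r)^1 + D_2/(1+r)^2 + D_3/(1+r)^3 + TV/(1+r)^3
    = 2129.83784 + 2291.01476 + 2464.38884 + 24619.48856 = 31504.73000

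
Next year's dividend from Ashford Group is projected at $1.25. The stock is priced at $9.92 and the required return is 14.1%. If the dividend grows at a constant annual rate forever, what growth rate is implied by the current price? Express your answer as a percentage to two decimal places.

P = D₁/(r−g) ⇒ g = r − D₁/P = 0.141 − $1.25/$9.92 = 0.014992

1.50%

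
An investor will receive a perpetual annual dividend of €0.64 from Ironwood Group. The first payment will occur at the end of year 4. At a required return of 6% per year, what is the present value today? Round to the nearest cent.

€8.96

Value at end of year 3: C / r = €0.64 / 0.06 = €10.6667
Discount to today: PV = €10.6667 / (1 + 0.06)^3 = €10.6667 / 1.191016 = €8.96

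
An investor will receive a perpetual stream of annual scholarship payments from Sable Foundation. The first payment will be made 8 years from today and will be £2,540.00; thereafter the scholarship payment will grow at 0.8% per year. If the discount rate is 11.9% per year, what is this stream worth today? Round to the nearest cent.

Value at end of year 7: C₁ / (r − g) = £2,540.00 / (0.119 − 0.008) = £22,882.8829
Discount to today: PV = £22,882.8829 / (1 + 0.119)^7 = £22,882.8829 / 2.196902 = £10,415.98

£10415.98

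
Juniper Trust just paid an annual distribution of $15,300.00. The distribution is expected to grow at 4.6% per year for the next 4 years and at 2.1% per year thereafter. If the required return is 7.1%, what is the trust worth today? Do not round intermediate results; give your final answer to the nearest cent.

D_1 = 16003.80000
D_2 = 16739.97480
D_3 = 17510.01364
D_4 = 18315.47427
Terminal value at year 4: TV = D_4×(1+g_2)/(r−g_2) = 18700.09923/0.05 = 374001.98456
P_0 = D_1/(1+r)^1 + D_2/(1+r)^2 + D_3/(1+r)^3 + D_4/(1+r)^4 + TV/(1+r)^4
    = 14942.85714 + 14594.05095 + 14253.38683 + 13920.67472 + 284260.17781 = 341971.14746

$341971.15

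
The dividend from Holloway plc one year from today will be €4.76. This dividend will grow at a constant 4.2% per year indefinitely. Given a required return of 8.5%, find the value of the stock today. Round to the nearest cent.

Growing perpetuity: P = D₁ / (r − g) = €4.7600 / (0.085 − 0.042) = €110.70

€110.70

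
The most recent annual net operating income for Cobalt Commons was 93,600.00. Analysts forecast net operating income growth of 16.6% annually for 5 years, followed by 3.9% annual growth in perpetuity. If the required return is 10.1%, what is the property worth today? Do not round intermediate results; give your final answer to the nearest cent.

2647273.63

D_1 = 109137.60000
D_2 = 127254.44160
D_3 = 148378.67891
D_4 = 173009.53960
D_5 = 201729.12318
Terminal value at year 5: TV = D_5×(1+g_2)/(r−g_2) = 209596.55898/0.062 = 3380589.66100
P_0 = D_1/(1+r)^1 + D_2/(1+r)^2 + D_3/(1+r)^3 + D_4/(1+r)^4 + D_5/(1+r)^5 + TV/(1+r)^5
    = 99125.88556 + 104978.00414 + 111175.61565 + 117739.11703 + 124690.10940 + 2089564.89793 = 2647273.62971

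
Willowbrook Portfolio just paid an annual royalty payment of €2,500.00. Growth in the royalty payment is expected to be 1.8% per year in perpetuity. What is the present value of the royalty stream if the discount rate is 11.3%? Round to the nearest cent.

D₁ = D₀ × (1 + g) = €2,500.00 × 1.018 = €2,545.0000
Growing perpetuity: P = D₁ / (r − g) = €2,545.0000 / (0.113 − 0.018) = €26,789.47

€26789.47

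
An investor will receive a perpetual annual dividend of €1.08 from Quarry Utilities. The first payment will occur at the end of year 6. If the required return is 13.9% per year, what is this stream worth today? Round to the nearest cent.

€4.05

Value at end of year 5: C / r = €1.08 / 0.139 = €7.7698
Discount to today: PV = €7.7698 / (1 + 0.139)^5 = €7.7698 / 1.916985 = €4.05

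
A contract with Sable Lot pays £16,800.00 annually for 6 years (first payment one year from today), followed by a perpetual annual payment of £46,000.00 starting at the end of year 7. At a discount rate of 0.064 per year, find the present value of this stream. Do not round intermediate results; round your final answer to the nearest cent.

£576951.09

PV of 6-year annuity: £16,800.00 × [1 − (1+0.064)^−6] / 0.064 = 81582.93234
Perpetuity value at year 6: £46,000.00 / 0.064 = 718750.00000
PV of perpetuity: 718750.00000 / (1+0.064)^6 = 495368.16144
Total PV = 81582.93234 + 495368.16144 = 576951.09378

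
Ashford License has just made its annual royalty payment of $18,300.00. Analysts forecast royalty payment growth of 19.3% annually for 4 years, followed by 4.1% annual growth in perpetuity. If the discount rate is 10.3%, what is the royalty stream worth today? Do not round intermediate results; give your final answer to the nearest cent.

D_1 = 21831.90000
D_2 = 26045.45670
D_3 = 31072.22984
D_4 = 37069.17020
Terminal value at year 4: TV = D_4×(1+g_2)/(r−g_2) = 38589.00618/0.062 = 622403.32550
P_0 = D_1/(1+r)^1 + D_2/(1+r)^2 + D_3/(1+r)^3 + D_4/(1+r)^4 + TV/(1+r)^4
    = 19793.20036 + 21408.23938 + 23155.05855 + 25044.41056 + 420503.73211 = 509904.64096

$509904.64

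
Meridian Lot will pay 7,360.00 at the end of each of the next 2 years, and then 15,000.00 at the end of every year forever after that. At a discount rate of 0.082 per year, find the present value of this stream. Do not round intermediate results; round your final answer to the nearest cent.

169339.95

PV of 2-year annuity: 7,360.00 × [1 − (1+0.082)^−2] / 0.082 = 13088.92617
Perpetuity value at year 2: 15,000.00 / 0.082 = 182926.82927
PV of perpetuity: 182926.82927 / (1+0.082)^2 = 156251.02865
Total PV = 13088.92617 + 156251.02865 = 169339.95482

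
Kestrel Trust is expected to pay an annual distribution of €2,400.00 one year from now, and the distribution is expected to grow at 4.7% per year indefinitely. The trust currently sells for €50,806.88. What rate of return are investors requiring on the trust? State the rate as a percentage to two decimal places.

P = D₁/(r − g) ⇒ r = D₁/P + g = €2,400.0000/€50,806.88 + 0.047 = 0.047238 + 0.047 = 0.094238

9.42%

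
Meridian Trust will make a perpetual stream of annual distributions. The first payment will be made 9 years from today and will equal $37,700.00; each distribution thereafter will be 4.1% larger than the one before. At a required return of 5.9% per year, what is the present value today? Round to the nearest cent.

Value at end of year 8: C₁ / (r − g) = $37,700.00 / (0.059 − 0.041) = $2,094,444.4444
Discount to today: PV = $2,094,444.4444 / (1 + 0.059)^8 = $2,094,444.4444 / 1.581859 = $1,324,040.18

$1324040.18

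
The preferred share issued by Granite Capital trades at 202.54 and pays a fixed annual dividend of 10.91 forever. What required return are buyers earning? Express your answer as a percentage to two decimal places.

5.39%

P = C/r ⇒ r = C/P = 10.91/202.54 = 0.053866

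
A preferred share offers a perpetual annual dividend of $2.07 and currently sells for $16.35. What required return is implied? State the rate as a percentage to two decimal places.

12.66%

P = C/r ⇒ r = C/P = $2.07/$16.35 = 0.126606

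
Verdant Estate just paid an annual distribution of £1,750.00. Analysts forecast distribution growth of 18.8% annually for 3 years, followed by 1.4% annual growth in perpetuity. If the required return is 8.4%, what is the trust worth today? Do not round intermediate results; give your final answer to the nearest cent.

D_1 = 2079.00000
D_2 = 2469.85200
D_3 = 2934.18418
Terminal value at year 3: TV = D_3×(1+g_2)/(r−g_2) = 2975.26275/0.07 = 42503.75364
P_0 = D_1/(1+r)^1 + D_2/(1+r)^2 + D_3/(1+r)^3 + TV/(1+r)^3
    = 1917.89668 + 2101.90153 + 2303.55998 + 33368.71164 = 39692.06982

£39692.07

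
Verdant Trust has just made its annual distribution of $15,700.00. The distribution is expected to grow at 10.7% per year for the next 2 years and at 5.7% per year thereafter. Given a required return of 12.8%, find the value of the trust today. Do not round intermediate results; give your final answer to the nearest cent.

$255637.83

D_1 = 17379.90000
D_2 = 19239.54930
Terminal value at year 2: TV = D_2×(1+g_2)/(r−g_2) = 20336.20361/0.071 = 286425.40296
P_0 = D_1/(1+r)^1 + D_2/(1+r)^2 + TV/(1+r)^2
    = 15407.71277 + 15120.86705 + 225109.24608 = 255637.82589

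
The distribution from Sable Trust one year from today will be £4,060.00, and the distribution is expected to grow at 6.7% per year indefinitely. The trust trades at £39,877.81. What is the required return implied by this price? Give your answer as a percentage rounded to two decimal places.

16.88%

P = D₁/(r − g) ⇒ r = D₁/P + g = £4,060.0000/£39,877.81 + 0.067 = 0.101811 + 0.067 = 0.168811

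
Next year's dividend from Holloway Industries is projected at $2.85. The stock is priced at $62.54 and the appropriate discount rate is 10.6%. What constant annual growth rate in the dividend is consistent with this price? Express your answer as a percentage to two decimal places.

6.04%

P = D₁/(r−g) ⇒ g = r − D₁/P = 0.106 − $2.85/$62.54 = 0.060429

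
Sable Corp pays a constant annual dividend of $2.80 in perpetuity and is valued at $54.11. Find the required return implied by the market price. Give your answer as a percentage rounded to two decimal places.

P = C/r ⇒ r = C/P = $2.80/$54.11 = 0.051746

5.17%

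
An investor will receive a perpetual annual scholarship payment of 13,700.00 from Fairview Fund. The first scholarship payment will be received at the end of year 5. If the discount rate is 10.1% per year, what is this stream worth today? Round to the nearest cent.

Value at end of year 4: C / r = 13,700.00 / 0.101 = 135,643.5644
Discount to today: PV = 135,643.5644 / (1 + 0.101)^4 = 135,643.5644 / 1.469431 = 92,310.25

92310.25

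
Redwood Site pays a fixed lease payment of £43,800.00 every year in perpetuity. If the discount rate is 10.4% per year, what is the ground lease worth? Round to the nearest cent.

Level perpetuity: PV = C / r = £43,800.00 / 0.104 = £421,153.85

£421153.85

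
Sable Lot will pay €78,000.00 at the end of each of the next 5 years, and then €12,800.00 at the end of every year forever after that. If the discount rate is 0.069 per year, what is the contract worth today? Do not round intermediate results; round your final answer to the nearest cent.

PV of 5-year annuity: €78,000.00 × [1 − (1+0.069)^−5] / 0.069 = 320673.54093
Perpetuity value at year 5: €12,800.00 / 0.069 = 185507.24638
PV of perpetuity: 185507.24638 / (1+0.069)^5 = 132883.89607
Total PV = 320673.54093 + 132883.89607 = 453557.43700

€453557.44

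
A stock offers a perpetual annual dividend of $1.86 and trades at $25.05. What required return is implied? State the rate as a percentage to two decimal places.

7.43%

P = C/r ⇒ r = C/P = $1.86/$25.05 = 0.074251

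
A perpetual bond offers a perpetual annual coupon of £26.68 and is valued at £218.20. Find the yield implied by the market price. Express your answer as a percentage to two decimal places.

12.23%

P = C/r ⇒ r = C/P = £26.68/£218.20 = 0.122273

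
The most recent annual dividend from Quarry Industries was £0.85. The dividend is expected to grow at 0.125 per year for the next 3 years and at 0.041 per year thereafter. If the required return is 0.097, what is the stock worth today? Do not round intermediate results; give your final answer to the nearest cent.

D_1 = 0.95625
D_2 = 1.07578
D_3 = 1.21025
Terminal value at year 3: TV = D_3×(1+g_2)/(r−g_2) = 1.25987/0.056 = 22.49776
P_0 = D_1/(1+r)^1 + D_2/(1+r)^2 + D_3/(1+r)^3 + TV/(1+r)^3
    = 0.87170 + 0.89394 + 0.91676 + 17.04195 = 19.72435

£19.72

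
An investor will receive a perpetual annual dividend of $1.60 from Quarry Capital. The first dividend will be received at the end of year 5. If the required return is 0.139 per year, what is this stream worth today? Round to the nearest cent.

$6.84

Value at end of year 4: C / r = $1.60 / 0.139 = $11.5108
Discount to today: PV = $11.5108 / (1 + 0.139)^4 = $11.5108 / 1.683042 = $6.84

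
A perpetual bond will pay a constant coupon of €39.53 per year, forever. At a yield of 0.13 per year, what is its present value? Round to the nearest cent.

Level perpetuity: PV = C / r = €39.53 / 0.13 = €304.08

€304.08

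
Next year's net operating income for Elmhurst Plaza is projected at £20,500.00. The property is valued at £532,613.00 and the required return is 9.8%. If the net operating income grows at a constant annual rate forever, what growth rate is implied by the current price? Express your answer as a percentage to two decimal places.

5.95%

P = D₁/(r−g) ⇒ g = r − D₁/P = 0.098 − £20,500.00/£532,613.00 = 0.059511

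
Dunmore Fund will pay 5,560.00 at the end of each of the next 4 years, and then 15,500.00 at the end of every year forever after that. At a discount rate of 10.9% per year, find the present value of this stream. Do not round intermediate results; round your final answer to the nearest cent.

PV of 4-year annuity: 5,560.00 × [1 − (1+0.109)^−4] / 0.109 = 17286.49217
Perpetuity value at year 4: 15,500.00 / 0.109 = 142201.83486
PV of perpetuity: 142201.83486 / (1+0.109)^4 = 94011.07432
Total PV = 17286.49217 + 94011.07432 = 111297.56649

111297.57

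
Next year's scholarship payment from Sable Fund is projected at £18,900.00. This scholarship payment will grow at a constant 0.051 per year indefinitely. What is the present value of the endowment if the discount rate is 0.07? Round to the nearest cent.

£994736.84

Growing perpetuity: P = D₁ / (r − g) = £18,900.0000 / (0.07 − 0.051) = £994,736.84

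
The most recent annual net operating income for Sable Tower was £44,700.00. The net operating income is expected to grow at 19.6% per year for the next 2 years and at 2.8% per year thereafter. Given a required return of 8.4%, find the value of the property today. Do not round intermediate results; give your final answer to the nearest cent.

£1102619.64

D_1 = 53461.20000
D_2 = 63939.59520
Terminal value at year 2: TV = D_2×(1+g_2)/(r−g_2) = 65729.90387/0.056 = 1173748.28331
P_0 = D_1/(1+r)^1 + D_2/(1+r)^2 + TV/(1+r)^2
    = 49318.45018 + 54414.08341 + 998887.10267 = 1102619.63627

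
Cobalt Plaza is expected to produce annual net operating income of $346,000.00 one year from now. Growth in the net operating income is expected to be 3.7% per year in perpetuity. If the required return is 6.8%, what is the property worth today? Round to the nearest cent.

$11161290.32

Growing perpetuity: P = D₁ / (r − g) = $346,000.0000 / (0.068 − 0.037) = $11,161,290.32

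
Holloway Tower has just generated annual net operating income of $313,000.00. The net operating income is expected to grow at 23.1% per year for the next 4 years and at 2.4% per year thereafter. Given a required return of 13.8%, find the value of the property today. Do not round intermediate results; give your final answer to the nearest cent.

D_1 = 385303.00000
D_2 = 474307.99300
D_3 = 583873.13938
D_4 = 718747.83458
Terminal value at year 4: TV = D_4×(1+g_2)/(r−g_2) = 735997.78261/0.114 = 6456120.90009
P_0 = D_1/(1+r)^1 + D_2/(1+r)^2 + D_3/(1+r)^3 + D_4/(1+r)^4 + TV/(1+r)^4
    = 338579.08612 + 366248.55449 + 396179.23601 + 428555.92225 + 3849484.77533 = 5379047.57420

$5379047.57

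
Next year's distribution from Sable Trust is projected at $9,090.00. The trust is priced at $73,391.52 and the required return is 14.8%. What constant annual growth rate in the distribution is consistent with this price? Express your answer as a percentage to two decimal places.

P = D₁/(r−g) ⇒ g = r − D₁/P = 0.148 − $9,090.00/$73,391.52 = 0.024144

2.41%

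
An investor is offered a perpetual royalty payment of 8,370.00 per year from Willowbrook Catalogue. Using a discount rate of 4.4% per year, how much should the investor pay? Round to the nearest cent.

190227.27

Level perpetuity: PV = C / r = 8,370.00 / 0.044 = 190,227.27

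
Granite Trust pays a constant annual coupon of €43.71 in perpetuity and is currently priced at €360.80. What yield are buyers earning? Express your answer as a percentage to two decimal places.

P = C/r ⇒ r = C/P = €43.71/€360.80 = 0.121147

12.11%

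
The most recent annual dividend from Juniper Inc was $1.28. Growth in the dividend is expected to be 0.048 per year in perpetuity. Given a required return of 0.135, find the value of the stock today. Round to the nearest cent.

$15.42

D₁ = D₀ × (1 + g) = $1.28 × 1.048 = $1.3414
Growing perpetuity: P = D₁ / (r − g) = $1.3414 / (0.135 − 0.048) = $15.42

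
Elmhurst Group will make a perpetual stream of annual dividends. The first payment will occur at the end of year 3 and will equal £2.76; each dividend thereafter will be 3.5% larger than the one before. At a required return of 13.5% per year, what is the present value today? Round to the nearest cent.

£21.42

Value at end of year 2: C₁ / (r − g) = £2.76 / (0.135 − 0.035) = £27.6000
Discount to today: PV = £27.6000 / (1 + 0.135)^2 = £27.6000 / 1.288225 = £21.42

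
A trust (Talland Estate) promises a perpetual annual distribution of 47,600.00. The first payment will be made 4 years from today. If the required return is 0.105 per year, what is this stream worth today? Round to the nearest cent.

Value at end of year 3: C / r = 47,600.00 / 0.105 = 453,333.3333
Discount to today: PV = 453,333.3333 / (1 + 0.105)^3 = 453,333.3333 / 1.349233 = 335,993.46

335993.46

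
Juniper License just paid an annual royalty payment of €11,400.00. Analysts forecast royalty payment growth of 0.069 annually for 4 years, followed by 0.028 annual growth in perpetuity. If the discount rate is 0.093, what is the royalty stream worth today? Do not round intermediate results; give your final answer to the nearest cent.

€208124.89

D_1 = 12186.60000
D_2 = 13027.47540
D_3 = 13926.37120
D_4 = 14887.29082
Terminal value at year 4: TV = D_4×(1+g_2)/(r−g_2) = 15304.13496/0.065 = 235448.23013
P_0 = D_1/(1+r)^1 + D_2/(1+r)^2 + D_3/(1+r)^3 + D_4/(1+r)^4 + TV/(1+r)^4
    = 11149.67978 + 10904.85607 + 10665.40818 + 10431.21806 + 164973.72568 = 208124.88777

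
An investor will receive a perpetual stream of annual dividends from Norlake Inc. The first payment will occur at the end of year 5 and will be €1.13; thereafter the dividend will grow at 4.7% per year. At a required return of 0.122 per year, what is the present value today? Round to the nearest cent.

€9.51

Value at end of year 4: C₁ / (r − g) = €1.13 / (0.122 − 0.047) = €15.0667
Discount to today: PV = €15.0667 / (1 + 0.122)^4 = €15.0667 / 1.584789 = €9.51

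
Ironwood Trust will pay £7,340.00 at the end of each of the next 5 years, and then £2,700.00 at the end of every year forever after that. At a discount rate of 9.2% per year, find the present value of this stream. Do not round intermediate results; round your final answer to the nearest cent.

PV of 5-year annuity: £7,340.00 × [1 − (1+0.092)^−5] / 0.092 = 28402.49739
Perpetuity value at year 5: £2,700.00 / 0.092 = 29347.82609
PV of perpetuity: 29347.82609 / (1+0.092)^5 = 18900.04094
Total PV = 28402.49739 + 18900.04094 = 47302.53834

£47302.54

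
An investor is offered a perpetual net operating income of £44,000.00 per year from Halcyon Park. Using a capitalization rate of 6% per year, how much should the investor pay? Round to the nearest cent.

Level perpetuity: PV = C / r = £44,000.00 / 0.06 = £733,333.33

£733333.33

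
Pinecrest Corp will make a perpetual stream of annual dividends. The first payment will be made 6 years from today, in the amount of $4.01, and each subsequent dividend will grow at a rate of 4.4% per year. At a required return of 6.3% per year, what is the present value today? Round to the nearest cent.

Value at end of year 5: C₁ / (r − g) = $4.01 / (0.063 − 0.044) = $211.0526
Discount to today: PV = $211.0526 / (1 + 0.063)^5 = $211.0526 / 1.357270 = $155.50

$155.50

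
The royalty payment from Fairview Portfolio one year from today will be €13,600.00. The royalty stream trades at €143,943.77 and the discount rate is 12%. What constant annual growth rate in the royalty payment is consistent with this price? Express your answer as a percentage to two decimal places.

2.55%

P = D₁/(r−g) ⇒ g = r − D₁/P = 0.12 − €13,600.00/€143,943.77 = 0.025519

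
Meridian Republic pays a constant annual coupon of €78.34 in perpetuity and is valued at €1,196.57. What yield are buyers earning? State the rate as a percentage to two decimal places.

6.55%

P = C/r ⇒ r = C/P = €78.34/€1,196.57 = 0.065470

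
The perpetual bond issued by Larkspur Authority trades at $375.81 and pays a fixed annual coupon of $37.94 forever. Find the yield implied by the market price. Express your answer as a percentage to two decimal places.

P = C/r ⇒ r = C/P = $37.94/$375.81 = 0.100955

10.10%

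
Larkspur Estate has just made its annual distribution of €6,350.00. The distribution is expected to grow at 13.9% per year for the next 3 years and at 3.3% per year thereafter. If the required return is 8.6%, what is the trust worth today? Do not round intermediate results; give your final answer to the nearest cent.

€163754.73

D_1 = 7232.65000
D_2 = 8237.98835
D_3 = 9383.06873
Terminal value at year 3: TV = D_3×(1+g_2)/(r−g_2) = 9692.71000/0.053 = 182881.32073
P_0 = D_1/(1+r)^1 + D_2/(1+r)^2 + D_3/(1+r)^3 + TV/(1+r)^3
    = 6659.89871 + 6984.92139 + 7325.80614 + 142784.10830 = 163754.73455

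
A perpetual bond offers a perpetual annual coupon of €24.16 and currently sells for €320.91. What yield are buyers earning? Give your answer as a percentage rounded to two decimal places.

P = C/r ⇒ r = C/P = €24.16/€320.91 = 0.075286

7.53%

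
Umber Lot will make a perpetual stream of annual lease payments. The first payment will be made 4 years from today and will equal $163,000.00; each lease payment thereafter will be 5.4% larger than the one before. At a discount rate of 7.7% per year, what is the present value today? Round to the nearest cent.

$5672998.37

Value at end of year 3: C₁ / (r − g) = $163,000.00 / (0.077 − 0.054) = $7,086,956.5217
Discount to today: PV = $7,086,956.5217 / (1 + 0.077)^3 = $7,086,956.5217 / 1.249244 = $5,672,998.37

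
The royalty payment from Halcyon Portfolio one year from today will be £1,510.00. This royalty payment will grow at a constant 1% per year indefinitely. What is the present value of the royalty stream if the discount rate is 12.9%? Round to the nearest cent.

Growing perpetuity: P = D₁ / (r − g) = £1,510.0000 / (0.129 − 0.01) = £12,689.08

£12689.08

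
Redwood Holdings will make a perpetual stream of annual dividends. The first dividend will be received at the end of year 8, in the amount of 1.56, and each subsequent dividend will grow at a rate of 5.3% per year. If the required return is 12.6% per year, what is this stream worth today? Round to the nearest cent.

9.31

Value at end of year 7: C₁ / (r − g) = 1.56 / (0.126 − 0.053) = 21.3699
Discount to today: PV = 21.3699 / (1 + 0.126)^7 = 21.3699 / 2.294926 = 9.31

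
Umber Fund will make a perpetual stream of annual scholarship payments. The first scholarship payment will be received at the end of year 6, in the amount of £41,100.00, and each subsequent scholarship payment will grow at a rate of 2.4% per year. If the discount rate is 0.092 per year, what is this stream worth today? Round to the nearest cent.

£389242.02

Value at end of year 5: C₁ / (r − g) = £41,100.00 / (0.092 − 0.024) = £604,411.7647
Discount to today: PV = £604,411.7647 / (1 + 0.092)^5 = £604,411.7647 / 1.552792 = £389,242.02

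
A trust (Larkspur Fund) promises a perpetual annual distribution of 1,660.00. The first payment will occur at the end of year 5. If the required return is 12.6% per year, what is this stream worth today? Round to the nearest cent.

Value at end of year 4: C / r = 1,660.00 / 0.126 = 13,174.6032
Discount to today: PV = 13,174.6032 / (1 + 0.126)^4 = 13,174.6032 / 1.607510 = 8,195.66

8195.66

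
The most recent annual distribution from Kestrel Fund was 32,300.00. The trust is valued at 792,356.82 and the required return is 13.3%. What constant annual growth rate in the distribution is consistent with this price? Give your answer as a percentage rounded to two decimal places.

8.86%

P = D₀(1+g)/(r−g) ⇒ P(r−g) = D₀(1+g) ⇒ g(P+D₀) = P·r − D₀
g = (P·r − D₀)/(P + D₀) = (792,356.82×0.133 − 32,300.00) / (792,356.82 + 32,300.00) = 0.088623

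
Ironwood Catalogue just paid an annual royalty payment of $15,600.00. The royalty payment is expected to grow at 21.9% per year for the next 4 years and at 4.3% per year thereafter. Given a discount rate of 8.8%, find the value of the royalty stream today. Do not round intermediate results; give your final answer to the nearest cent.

D_1 = 19016.40000
D_2 = 23180.99160
D_3 = 28257.62876
D_4 = 34446.04946
Terminal value at year 4: TV = D_4×(1+g_2)/(r−g_2) = 35927.22959/0.045 = 798382.87968
P_0 = D_1/(1+r)^1 + D_2/(1+r)^2 + D_3/(1+r)^3 + D_4/(1+r)^4 + TV/(1+r)^4
    = 17478.30882 + 19582.77432 + 21940.62674 + 24582.37499 + 569764.82487 = 653348.90974

$653348.91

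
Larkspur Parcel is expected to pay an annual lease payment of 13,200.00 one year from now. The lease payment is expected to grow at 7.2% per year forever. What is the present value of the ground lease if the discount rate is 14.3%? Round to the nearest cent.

185915.49

Growing perpetuity: P = D₁ / (r − g) = 13,200.0000 / (0.143 − 0.072) = 185,915.49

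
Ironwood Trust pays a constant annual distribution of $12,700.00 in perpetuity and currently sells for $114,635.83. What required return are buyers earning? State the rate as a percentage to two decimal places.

P = C/r ⇒ r = C/P = $12,700.00/$114,635.83 = 0.110786

11.08%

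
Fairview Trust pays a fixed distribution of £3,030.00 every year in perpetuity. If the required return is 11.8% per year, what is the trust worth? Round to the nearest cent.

Level perpetuity: PV = C / r = £3,030.00 / 0.118 = £25,677.97

£25677.97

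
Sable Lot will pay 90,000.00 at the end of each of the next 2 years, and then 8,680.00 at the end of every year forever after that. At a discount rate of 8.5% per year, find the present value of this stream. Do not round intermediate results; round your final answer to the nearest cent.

246144.66

PV of 2-year annuity: 90,000.00 × [1 − (1+0.085)^−2] / 0.085 = 159400.28457
Perpetuity value at year 2: 8,680.00 / 0.085 = 102117.64706
PV of perpetuity: 102117.64706 / (1+0.085)^2 = 86744.37517
Total PV = 159400.28457 + 86744.37517 = 246144.65974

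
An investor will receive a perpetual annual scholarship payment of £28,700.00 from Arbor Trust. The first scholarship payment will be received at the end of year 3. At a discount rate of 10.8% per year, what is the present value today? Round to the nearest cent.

£216460.48

Value at end of year 2: C / r = £28,700.00 / 0.108 = £265,740.7407
Discount to today: PV = £265,740.7407 / (1 + 0.108)^2 = £265,740.7407 / 1.227664 = £216,460.48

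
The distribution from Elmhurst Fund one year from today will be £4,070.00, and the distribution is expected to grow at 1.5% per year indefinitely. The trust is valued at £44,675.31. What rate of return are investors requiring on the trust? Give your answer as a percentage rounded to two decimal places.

10.61%

P = D₁/(r − g) ⇒ r = D₁/P + g = £4,070.0000/£44,675.31 + 0.015 = 0.091102 + 0.015 = 0.106102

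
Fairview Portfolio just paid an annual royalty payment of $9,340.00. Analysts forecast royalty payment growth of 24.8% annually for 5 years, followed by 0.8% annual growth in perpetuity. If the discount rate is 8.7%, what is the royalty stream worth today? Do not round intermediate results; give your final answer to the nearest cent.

D_1 = 11656.32000
D_2 = 14547.08736
D_3 = 18154.76503
D_4 = 22657.14675
D_5 = 28276.11915
Terminal value at year 5: TV = D_5×(1+g_2)/(r−g_2) = 28502.32810/0.079 = 360788.96328
P_0 = D_1/(1+r)^1 + D_2/(1+r)^2 + D_3/(1+r)^3 + D_4/(1+r)^4 + D_5/(1+r)^5 + TV/(1+r)^5
    = 10723.38546 + 12311.66979 + 14135.20138 + 16228.82366 + 18632.54087 + 237741.78731 = 309773.40847

$309773.41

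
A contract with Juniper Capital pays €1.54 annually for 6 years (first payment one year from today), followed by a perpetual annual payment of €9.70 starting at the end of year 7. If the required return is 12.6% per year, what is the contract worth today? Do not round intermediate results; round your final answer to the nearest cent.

PV of 6-year annuity: €1.54 × [1 − (1+0.126)^−6] / 0.126 = 6.22542
Perpetuity value at year 6: €9.70 / 0.126 = 76.98413
PV of perpetuity: 76.98413 / (1+0.126)^6 = 37.77208
Total PV = 6.22542 + 37.77208 = 43.99749

€44.00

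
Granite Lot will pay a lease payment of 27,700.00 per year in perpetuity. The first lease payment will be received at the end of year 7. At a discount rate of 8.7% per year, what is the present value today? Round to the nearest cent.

Value at end of year 6: C / r = 27,700.00 / 0.087 = 318,390.8046
Discount to today: PV = 318,390.8046 / (1 + 0.087)^6 = 318,390.8046 / 1.649595 = 193,011.53

193011.53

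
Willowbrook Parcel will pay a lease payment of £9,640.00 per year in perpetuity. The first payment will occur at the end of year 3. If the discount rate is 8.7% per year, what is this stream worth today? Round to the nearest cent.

£93777.51

Value at end of year 2: C / r = £9,640.00 / 0.087 = £110,804.5977
Discount to today: PV = £110,804.5977 / (1 + 0.087)^2 = £110,804.5977 / 1.181569 = £93,777.51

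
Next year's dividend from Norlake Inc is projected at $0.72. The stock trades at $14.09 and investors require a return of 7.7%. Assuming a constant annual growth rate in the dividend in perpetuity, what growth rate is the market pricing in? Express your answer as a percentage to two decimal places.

P = D₁/(r−g) ⇒ g = r − D₁/P = 0.077 − $0.72/$14.09 = 0.025900

2.59%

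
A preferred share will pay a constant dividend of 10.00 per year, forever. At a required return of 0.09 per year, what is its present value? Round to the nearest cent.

111.11

Level perpetuity: PV = C / r = 10.00 / 0.09 = 111.11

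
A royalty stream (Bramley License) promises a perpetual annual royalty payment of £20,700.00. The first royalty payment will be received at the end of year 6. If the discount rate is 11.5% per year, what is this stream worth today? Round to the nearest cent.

Value at end of year 5: C / r = £20,700.00 / 0.115 = £180,000.0000
Discount to today: PV = £180,000.0000 / (1 + 0.115)^5 = £180,000.0000 / 1.723353 = £104,447.53

£104447.53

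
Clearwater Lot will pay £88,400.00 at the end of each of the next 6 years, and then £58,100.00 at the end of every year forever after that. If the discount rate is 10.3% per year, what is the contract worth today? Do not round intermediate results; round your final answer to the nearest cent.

PV of 6-year annuity: £88,400.00 × [1 − (1+0.103)^−6] / 0.103 = 381643.72720
Perpetuity value at year 6: £58,100.00 / 0.103 = 564077.66990
PV of perpetuity: 564077.66990 / (1+0.103)^6 = 313246.21571
Total PV = 381643.72720 + 313246.21571 = 694889.94291

£694889.94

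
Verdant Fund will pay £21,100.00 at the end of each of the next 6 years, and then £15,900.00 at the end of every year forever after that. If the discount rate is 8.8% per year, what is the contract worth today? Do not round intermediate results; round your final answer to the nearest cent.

PV of 6-year annuity: £21,100.00 × [1 − (1+0.088)^−6] / 0.088 = 95219.95970
Perpetuity value at year 6: £15,900.00 / 0.088 = 180681.81818
PV of perpetuity: 180681.81818 / (1+0.088)^6 = 108928.38883
Total PV = 95219.95970 + 108928.38883 = 204148.34854

£204148.35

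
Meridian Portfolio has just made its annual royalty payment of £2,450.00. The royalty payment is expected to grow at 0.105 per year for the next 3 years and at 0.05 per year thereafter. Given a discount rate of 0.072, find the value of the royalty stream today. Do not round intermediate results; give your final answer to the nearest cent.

£135878.27

D_1 = 2707.25000
D_2 = 2991.51125
D_3 = 3305.61993
Terminal value at year 3: TV = D_3×(1+g_2)/(r−g_2) = 3470.90093/0.022 = 157768.22399
P_0 = D_1/(1+r)^1 + D_2/(1+r)^2 + D_3/(1+r)^3 + TV/(1+r)^3
    = 2525.41978 + 2603.16124 + 2683.29587 + 128066.39384 = 135878.27073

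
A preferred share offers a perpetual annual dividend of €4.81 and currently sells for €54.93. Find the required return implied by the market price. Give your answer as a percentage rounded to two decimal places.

8.76%

P = C/r ⇒ r = C/P = €4.81/€54.93 = 0.087566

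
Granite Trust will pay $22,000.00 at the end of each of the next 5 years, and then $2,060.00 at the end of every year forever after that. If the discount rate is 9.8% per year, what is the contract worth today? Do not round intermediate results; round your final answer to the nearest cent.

PV of 5-year annuity: $22,000.00 × [1 − (1+0.098)^−5] / 0.098 = 83825.16709
Perpetuity value at year 5: $2,060.00 / 0.098 = 21020.40816
PV of perpetuity: 21020.40816 / (1+0.098)^5 = 13171.32434
Total PV = 83825.16709 + 13171.32434 = 96996.49143

$96996.49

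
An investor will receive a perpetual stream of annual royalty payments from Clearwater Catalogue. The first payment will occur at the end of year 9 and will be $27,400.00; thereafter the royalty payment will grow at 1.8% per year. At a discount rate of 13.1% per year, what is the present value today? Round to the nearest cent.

Value at end of year 8: C₁ / (r − g) = $27,400.00 / (0.131 − 0.018) = $242,477.8761
Discount to today: PV = $242,477.8761 / (1 + 0.131)^8 = $242,477.8761 / 2.677323 = $90,567.27

$90567.27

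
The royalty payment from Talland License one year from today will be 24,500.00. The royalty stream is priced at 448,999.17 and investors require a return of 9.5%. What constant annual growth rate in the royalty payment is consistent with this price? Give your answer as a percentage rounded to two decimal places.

P = D₁/(r−g) ⇒ g = r − D₁/P = 0.095 − 24,500.00/448,999.17 = 0.040434

4.04%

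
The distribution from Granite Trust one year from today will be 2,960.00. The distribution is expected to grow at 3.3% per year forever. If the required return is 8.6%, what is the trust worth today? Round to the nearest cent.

55849.06

Growing perpetuity: P = D₁ / (r − g) = 2,960.0000 / (0.086 − 0.033) = 55,849.06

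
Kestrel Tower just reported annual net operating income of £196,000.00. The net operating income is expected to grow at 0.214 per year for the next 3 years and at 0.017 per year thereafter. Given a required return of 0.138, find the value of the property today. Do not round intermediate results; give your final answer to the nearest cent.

D_1 = 237944.00000
D_2 = 288864.01600
D_3 = 350680.91542
Terminal value at year 3: TV = D_3×(1+g_2)/(r−g_2) = 356642.49099/0.121 = 2947458.60319
P_0 = D_1/(1+r)^1 + D_2/(1+r)^2 + D_3/(1+r)^3 + TV/(1+r)^3
    = 209089.63093 + 223053.43757 + 237949.80071 + 1999958.24232 = 2670051.11152

£2670051.11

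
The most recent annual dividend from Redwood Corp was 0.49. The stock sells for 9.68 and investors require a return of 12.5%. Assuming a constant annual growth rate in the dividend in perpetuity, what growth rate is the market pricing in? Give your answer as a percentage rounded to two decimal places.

P = D₀(1+g)/(r−g) ⇒ P(r−g) = D₀(1+g) ⇒ g(P+D₀) = P·r − D₀
g = (P·r − D₀)/(P + D₀) = (9.68×0.125 − 0.49) / (9.68 + 0.49) = 0.070796

7.08%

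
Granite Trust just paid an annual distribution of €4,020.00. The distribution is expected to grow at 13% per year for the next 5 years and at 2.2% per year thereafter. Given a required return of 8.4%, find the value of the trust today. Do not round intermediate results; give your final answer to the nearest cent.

€104378.44

D_1 = 4542.60000
D_2 = 5133.13800
D_3 = 5800.44594
D_4 = 6554.50391
D_5 = 7406.58942
Terminal value at year 5: TV = D_5×(1+g_2)/(r−g_2) = 7569.53439/0.062 = 122089.26432
P_0 = D_1/(1+r)^1 + D_2/(1+r)^2 + D_3/(1+r)^3 + D_4/(1+r)^4 + D_5/(1+r)^5 + TV/(1+r)^5
    = 4190.59041 + 4368.41989 + 4553.79564 + 4747.03789 + 4948.48046 + 81570.11335 = 104378.43763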